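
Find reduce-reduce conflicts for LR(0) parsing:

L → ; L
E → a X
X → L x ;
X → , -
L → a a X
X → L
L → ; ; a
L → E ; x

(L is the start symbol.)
Yes — I9: [E → a X .] vs [L → a a X .]

Augment with L' → L and build the canonical LR(0) collection (I0 = CLOSURE({[L' → . L]}), then GOTO on every symbol after a dot until no new states appear). It has 18 states:
  I0: { [E → . a X], [L → . ; ; a], [L → . ; L], [L → . E ; x], [L → . a a X], [L' → . L] }  — shift
  I1: { [E → . a X], [L → . ; ; a], [L → . ; L], [L → . E ; x], [L → . a a X], [L → ; . ; a], [L → ; . L] }  — shift
  I2: { [L → E . ; x] }  — shift
  I3: { [L' → L .] }  — accept
  I4: { [E → . a X], [E → a . X], [L → . ; ; a], [L → . ; L], [L → . E ; x], [L → . a a X], [L → a . a X], [X → . , -], [X → . L x ;], [X → . L] }  — shift
  I5: { [X → , . -] }  — shift
  I6: { [X → L . x ;], [X → L .] }  — shift, reduce
  I7: { [E → a X .] }  — reduce
  I8: { [E → . a X], [E → a . X], [L → . ; ; a], [L → . ; L], [L → . E ; x], [L → . a a X], [L → a . a X], [L → a a . X], [X → . , -], [X → . L x ;], [X → . L] }  — shift
  I9: { [E → a X .], [L → a a X .] }  — 2 reduces
  I10: { [X → L x . ;] }  — shift
  I11: { [X → L x ; .] }  — reduce
  I12: { [X → , - .] }  — reduce
  I13: { [L → E ; . x] }  — shift
  I14: { [L → E ; x .] }  — reduce
  I15: { [E → . a X], [L → . ; ; a], [L → . ; L], [L → . E ; x], [L → . a a X], [L → ; . ; a], [L → ; . L], [L → ; ; . a] }  — shift
  I16: { [L → ; L .] }  — reduce
  I17: { [E → . a X], [E → a . X], [L → . ; ; a], [L → . ; L], [L → . E ; x], [L → . a a X], [L → ; ; a .], [L → a . a X], [X → . , -], [X → . L x ;], [X → . L] }  — shift, reduce

I9 contains complete items [E → a X .], [L → a a X .] — reduce-reduce conflict.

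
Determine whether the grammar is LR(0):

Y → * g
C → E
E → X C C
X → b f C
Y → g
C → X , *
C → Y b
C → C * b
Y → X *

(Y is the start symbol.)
Augment with Y' → Y and build the canonical LR(0) collection (I0 = CLOSURE({[Y' → . Y]}), then GOTO on every symbol after a dot until no new states appear). It has 22 states:
  I0: { [X → . b f C], [Y → . * g], [Y → . X *], [Y → . g], [Y' → . Y] }  — shift
  I1: { [Y → * . g] }  — shift
  I2: { [Y → X . *] }  — shift
  I3: { [Y' → Y .] }  — accept
  I4: { [X → b . f C] }  — shift
  I5: { [Y → g .] }  — reduce
  I6: { [C → . C * b], [C → . E], [C → . X , *], [C → . Y b], [E → . X C C], [X → . b f C], [X → b f . C], [Y → . * g], [Y → . X *], [Y → . g] }  — shift
  I7: { [C → C . * b], [X → b f C .] }  — shift, reduce
  I8: { [C → E .] }  — reduce
  I9: { [C → . C * b], [C → . E], [C → . X , *], [C → . Y b], [C → X . , *], [E → . X C C], [E → X . C C], [X → . b f C], [Y → . * g], [Y → . X *], [Y → . g], [Y → X . *] }  — shift
  I10: { [C → Y . b] }  — shift
  I11: { [C → Y b .] }  — reduce
  I12: { [Y → * . g], [Y → X * .] }  — shift, reduce
  I13: { [C → X , . *] }  — shift
  I14: { [C → . C * b], [C → . E], [C → . X , *], [C → . Y b], [C → C . * b], [E → . X C C], [E → X C . C], [X → . b f C], [Y → . * g], [Y → . X *], [Y → . g] }  — shift
  I15: { [C → C * . b], [Y → * . g] }  — shift
  I16: { [C → C . * b], [E → X C C .] }  — shift, reduce
  I17: { [C → C * . b] }  — shift
  I18: { [C → C * b .] }  — reduce
  I19: { [Y → * g .] }  — reduce
  I20: { [C → X , * .] }  — reduce
  I21: { [Y → X * .] }  — reduce

Conflict in state I7:
  Shift-reduce conflict between [X → b f C .] and [C → C . * b]
So the grammar is NOT LR(0).

Answer: No. Shift-reduce conflict between [X → b f C .] and [C → C . * b]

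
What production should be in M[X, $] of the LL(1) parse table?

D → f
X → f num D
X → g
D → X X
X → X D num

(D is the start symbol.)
Empty (error entry)

To find M[X, $], we find productions for X where $ is in the predict set (PREDICT(N → α) = (FIRST(α) \ {ε}) ∪ (FOLLOW(N) if α ⇒* ε)).

Relevant sets:
  FIRST(X) = { 'f', 'g' }

X → f num D: PREDICT = { 'f' }
X → g: PREDICT = { 'g' }
X → X D num: PREDICT = { 'f', 'g' }

M[X, $] is empty (no production applies)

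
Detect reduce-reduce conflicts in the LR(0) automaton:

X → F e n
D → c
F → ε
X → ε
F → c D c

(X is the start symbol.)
A reduce-reduce conflict occurs when an LR(0) state has two complete items [A → α .] and [B → β .] — both call for a reduction, and with no lookahead the parser cannot choose between them.

Augment with X' → X and build the canonical LR(0) collection (I0 = CLOSURE({[X' → . X]}), then GOTO on every symbol after a dot until no new states appear). It has 9 states:
  I0: { [F → . c D c], [F → .], [X → . F e n], [X → .], [X' → . X] }  — shift, 2 reduces
  I1: { [X → F . e n] }  — shift
  I2: { [X' → X .] }  — accept
  I3: { [D → . c], [F → c . D c] }  — shift
  I4: { [F → c D . c] }  — shift
  I5: { [D → c .] }  — reduce
  I6: { [F → c D c .] }  — reduce
  I7: { [X → F e . n] }  — shift
  I8: { [X → F e n .] }  — reduce

I0 contains complete items [F → .], [X → .] — reduce-reduce conflict.

Answer: Yes — I0: [F → .] vs [X → .]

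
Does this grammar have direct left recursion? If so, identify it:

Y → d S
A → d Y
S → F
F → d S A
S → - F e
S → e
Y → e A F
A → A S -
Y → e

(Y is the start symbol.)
Y → d S: starts with d
A → d Y: starts with d
S → F: starts with F
F → d S A: starts with d
S → - F e: starts with '-'
S → e: starts with e
Y → e A F: starts with e
A → A S -: LEFT RECURSIVE (starts with A)
Y → e: starts with e

The grammar has direct left recursion on: A.

Answer: Yes, A is left-recursive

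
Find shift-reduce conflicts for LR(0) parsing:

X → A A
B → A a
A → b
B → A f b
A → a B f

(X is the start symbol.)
No shift-reduce conflicts

Augment with X' → X and build the canonical LR(0) collection (I0 = CLOSURE({[X' → . X]}), then GOTO on every symbol after a dot until no new states appear). It has 12 states:
  I0: { [A → . a B f], [A → . b], [X → . A A], [X' → . X] }  — shift
  I1: { [A → . a B f], [A → . b], [X → A . A] }  — shift
  I2: { [X' → X .] }  — accept
  I3: { [A → . a B f], [A → . b], [A → a . B f], [B → . A a], [B → . A f b] }  — shift
  I4: { [A → b .] }  — reduce
  I5: { [B → A . a], [B → A . f b] }  — shift
  I6: { [A → a B . f] }  — shift
  I7: { [A → a B f .] }  — reduce
  I8: { [B → A a .] }  — reduce
  I9: { [B → A f . b] }  — shift
  I10: { [B → A f b .] }  — reduce
  I11: { [X → A A .] }  — reduce

No state contains both a complete item and a shift item.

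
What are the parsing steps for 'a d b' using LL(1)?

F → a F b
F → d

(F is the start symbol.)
Stack is shown with the top on the left.

Stack    Input    Action
------------------------
F $      a d b $  output F → a F b
a F b $  a d b $  match 'a'
F b $    d b $    output F → d
d b $    d b $    match 'd'
b $      b $      match 'b'
$        $        accept

The string is accepted.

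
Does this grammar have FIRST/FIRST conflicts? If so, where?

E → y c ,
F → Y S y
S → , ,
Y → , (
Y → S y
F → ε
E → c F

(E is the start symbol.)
A FIRST/FIRST conflict occurs when two productions N → α and N → β for the same non-terminal have FIRST(α) ∩ FIRST(β) ≠ ∅ (with ε ∈ FIRST of a nullable right-hand side, so two nullable alternatives also conflict).

FIRST sets of the non-terminals at (or reachable through a nullable prefix from) the front of some alternative:
  FIRST(Y) = { ',' }
  FIRST(S) = { ',' }

Productions for E:
  E → y c ,: FIRST = { 'y' }
  E → c F: FIRST = { 'c' }
Productions for F:
  F → Y S y: FIRST = { ',' }
  F → ε: FIRST = { ε }
Productions for Y:
  Y → , (: FIRST = { ',' }
  Y → S y: FIRST = { ',' }
S has only one production, so no FIRST/FIRST conflict is possible there.

Conflict for Y: Y → , ( and Y → S y
  Overlap: { ',' }

Answer: Yes. Y → ',' '(' / Y → S y on { ',' }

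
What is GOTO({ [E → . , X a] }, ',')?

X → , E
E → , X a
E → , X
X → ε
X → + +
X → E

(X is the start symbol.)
GOTO(I, ',') = CLOSURE({ [A → αX.β] : [A → α.Xβ] ∈ I, X = ',' })

Items with dot before ',', with the dot advanced:
  [E → . , X a] → [E → , . X a]
Closure of the advanced items:
  [E → , . X a] has the dot before X: add [X → . , E], [X → .], [X → . + +], [X → . E]
  [X → . E] has the dot before E: add [E → . , X a], [E → . , X]

GOTO = { [E → , . X a], [E → . , X a], [E → . , X], [X → . + +], [X → . , E], [X → . E], [X → .] }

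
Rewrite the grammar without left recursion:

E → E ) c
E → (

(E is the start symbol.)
E is directly left-recursive. The standard transformation for
  A → A α₁ | ... | A α_m | β₁ | ... | β_n
is
  A  → β₁ A' | ... | β_n A'
  A' → α₁ A' | ... | α_m A' | ε

E → ( becomes E → ( E'
E → E ) c becomes E' → ) c E'
Add E' → ε

Resulting grammar:
E → ( E'
E' → ) c E'
E' → ε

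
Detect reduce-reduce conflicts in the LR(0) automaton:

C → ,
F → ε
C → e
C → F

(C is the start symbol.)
A reduce-reduce conflict occurs when an LR(0) state has two complete items [A → α .] and [B → β .] — both call for a reduction, and with no lookahead the parser cannot choose between them.

Augment with C' → C and build the canonical LR(0) collection (I0 = CLOSURE({[C' → . C]}), then GOTO on every symbol after a dot until no new states appear). It has 5 states:
  I0: { [C → . ,], [C → . F], [C → . e], [C' → . C], [F → .] }  — shift, reduce
  I1: { [C → , .] }  — reduce
  I2: { [C' → C .] }  — accept
  I3: { [C → F .] }  — reduce
  I4: { [C → e .] }  — reduce

No state contains more than one complete item.

Answer: No reduce-reduce conflicts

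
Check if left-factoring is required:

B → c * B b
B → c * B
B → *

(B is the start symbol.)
Left-factoring is needed when two productions for the same non-terminal
share a common prefix on the right-hand side.

Productions for B:
  B → c * B b
  B → c * B
  B → *

Found common prefix 'c * B' in productions for B

Answer: Yes, B has productions with common prefix 'c * B'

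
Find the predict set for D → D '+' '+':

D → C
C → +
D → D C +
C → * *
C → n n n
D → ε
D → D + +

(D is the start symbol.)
{ '*', '+', 'n' }

PREDICT(D → D '+' '+') = (FIRST(RHS) \ {ε}) ∪ (FOLLOW(D) if ε ∈ FIRST(RHS), i.e. RHS ⇒* ε)
FIRST(D) = { '*', '+', 'n', ε }
FIRST(D '+' '+') = { '*', '+', 'n' }
ε ∉ FIRST(D '+' '+'), so FOLLOW(D) is not added.
PREDICT(D → D '+' '+') = { '*', '+', 'n' }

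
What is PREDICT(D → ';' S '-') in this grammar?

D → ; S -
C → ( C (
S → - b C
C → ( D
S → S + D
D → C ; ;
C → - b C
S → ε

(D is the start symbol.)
PREDICT(D → ';' S '-') = (FIRST(RHS) \ {ε}) ∪ (FOLLOW(D) if ε ∈ FIRST(RHS), i.e. RHS ⇒* ε)
FIRST(';' S '-') = { ';' }
ε ∉ FIRST(';' S '-'), so FOLLOW(D) is not added.
PREDICT(D → ';' S '-') = { ';' }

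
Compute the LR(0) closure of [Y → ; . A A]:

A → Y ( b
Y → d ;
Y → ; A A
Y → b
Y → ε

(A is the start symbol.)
Start with: [Y → ; . A A]
  [Y → ; . A A] has the dot before A: add [A → . Y ( b]
  [A → . Y ( b] has the dot before Y: add [Y → . d ;], [Y → . ; A A], [Y → . b], [Y → .]
No further items can be added.

CLOSURE = { [A → . Y ( b], [Y → . ; A A], [Y → . b], [Y → . d ;], [Y → .], [Y → ; . A A] }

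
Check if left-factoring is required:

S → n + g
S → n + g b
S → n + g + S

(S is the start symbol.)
Left-factoring is needed when two productions for the same non-terminal
share a common prefix on the right-hand side.

Productions for S:
  S → n + g
  S → n + g b
  S → n + g + S

Found common prefix 'n + g' in productions for S

Answer: Yes, S has productions with common prefix 'n + g'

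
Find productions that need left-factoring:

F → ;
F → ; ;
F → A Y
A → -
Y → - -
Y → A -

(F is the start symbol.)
Left-factoring is needed when two productions for the same non-terminal
share a common prefix on the right-hand side.

Productions for F:
  F → ;
  F → ; ;
  F → A Y
Productions for Y:
  Y → - -
  Y → A -

Found common prefix ';' in productions for F

Answer: Yes, F has productions with common prefix ';'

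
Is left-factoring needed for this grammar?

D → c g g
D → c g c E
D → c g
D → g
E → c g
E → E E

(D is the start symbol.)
Yes, D has productions with common prefix 'c g'

Left-factoring is needed when two productions for the same non-terminal
share a common prefix on the right-hand side.

Productions for D:
  D → c g g
  D → c g c E
  D → c g
  D → g
Productions for E:
  E → c g
  E → E E

Found common prefix 'c g' in productions for D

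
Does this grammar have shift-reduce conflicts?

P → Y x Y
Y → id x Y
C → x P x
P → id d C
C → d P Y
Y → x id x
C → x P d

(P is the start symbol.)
No shift-reduce conflicts

A shift-reduce conflict occurs when an LR(0) state has both:
  - a complete (reduce) item [A → α .] (dot at the end), and
  - a shift item [B → β . c γ] (dot before a terminal).

Augment with P' → P and build the canonical LR(0) collection (I0 = CLOSURE({[P' → . P]}), then GOTO on every symbol after a dot until no new states appear). It has 21 states:
  I0: { [P → . Y x Y], [P → . id d C], [P' → . P], [Y → . id x Y], [Y → . x id x] }  — shift
  I1: { [P' → P .] }  — accept
  I2: { [P → Y . x Y] }  — shift
  I3: { [P → id . d C], [Y → id . x Y] }  — shift
  I4: { [Y → x . id x] }  — shift
  I5: { [Y → x id . x] }  — shift
  I6: { [Y → x id x .] }  — reduce
  I7: { [C → . d P Y], [C → . x P d], [C → . x P x], [P → id d . C] }  — shift
  I8: { [Y → . id x Y], [Y → . x id x], [Y → id x . Y] }  — shift
  I9: { [Y → id x Y .] }  — reduce
  I10: { [Y → id . x Y] }  — shift
  I11: { [P → id d C .] }  — reduce
  I12: { [C → d . P Y], [P → . Y x Y], [P → . id d C], [Y → . id x Y], [Y → . x id x] }  — shift
  I13: { [C → x . P d], [C → x . P x], [P → . Y x Y], [P → . id d C], [Y → . id x Y], [Y → . x id x] }  — shift
  I14: { [C → x P . d], [C → x P . x] }  — shift
  I15: { [C → x P d .] }  — reduce
  I16: { [C → x P x .] }  — reduce
  I17: { [C → d P . Y], [Y → . id x Y], [Y → . x id x] }  — shift
  I18: { [C → d P Y .] }  — reduce
  I19: { [P → Y x . Y], [Y → . id x Y], [Y → . x id x] }  — shift
  I20: { [P → Y x Y .] }  — reduce

No state contains both a complete item and a shift item.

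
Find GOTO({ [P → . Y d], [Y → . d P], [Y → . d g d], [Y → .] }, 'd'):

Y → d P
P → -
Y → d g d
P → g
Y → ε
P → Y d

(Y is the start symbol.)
{ [P → . -], [P → . Y d], [P → . g], [Y → . d P], [Y → . d g d], [Y → .], [Y → d . P], [Y → d . g d] }

GOTO(I, 'd') = CLOSURE({ [A → αX.β] : [A → α.Xβ] ∈ I, X = 'd' })

Items with dot before 'd', with the dot advanced:
  [Y → . d P] → [Y → d . P]
  [Y → . d g d] → [Y → d . g d]
Closure of the advanced items:
  [Y → d . P] has the dot before P: add [P → . -], [P → . g], [P → . Y d]
  [P → . Y d] has the dot before Y: add [Y → . d P], [Y → . d g d], [Y → .]

GOTO = { [P → . -], [P → . Y d], [P → . g], [Y → . d P], [Y → . d g d], [Y → .], [Y → d . P], [Y → d . g d] }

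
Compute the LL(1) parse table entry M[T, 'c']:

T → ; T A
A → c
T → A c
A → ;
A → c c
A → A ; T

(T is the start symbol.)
T → A c

To find M[T, 'c'], we find productions for T where 'c' is in the predict set (PREDICT(N → α) = (FIRST(α) \ {ε}) ∪ (FOLLOW(N) if α ⇒* ε)).

Relevant sets:
  FIRST(A) = { ';', 'c' }

T → ; T A: PREDICT = { ';' }
T → A c: PREDICT = { ';', 'c' }
  'c' is in predict set, so this production goes in M[T, 'c']

M[T, 'c'] = T → A c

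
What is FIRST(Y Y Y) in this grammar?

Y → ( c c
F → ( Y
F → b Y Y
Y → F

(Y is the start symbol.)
{ '(', 'b' }

FIRST sets of the non-terminals involved (from the grammar, by fixed-point iteration):
  FIRST(Y) = { '(', 'b' }

To compute FIRST(Y Y Y), process the symbols left to right:
Symbol Y is a non-terminal. Add FIRST(Y) \ {ε} = { '(', 'b' }
Y is not nullable (ε ∉ FIRST(Y)), so stop here.
FIRST(Y Y Y) = { '(', 'b' }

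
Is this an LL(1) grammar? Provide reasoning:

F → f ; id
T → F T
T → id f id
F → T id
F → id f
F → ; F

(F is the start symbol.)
Relevant sets:
  FIRST(T) = { ';', 'f', 'id' }
  FIRST(F) = { ';', 'f', 'id' }

For F:
  PREDICT(F → f ';' id) = { 'f' }
  PREDICT(F → T id) = { ';', 'f', 'id' }
  PREDICT(F → id f) = { 'id' }
  PREDICT(F → ';' F) = { ';' }
For T:
  PREDICT(T → F T) = { ';', 'f', 'id' }
  PREDICT(T → id f id) = { 'id' }

Conflict found: Predict set conflict for F: { 'f' }
The grammar is NOT LL(1).

Answer: No. Predict set conflict for F: { 'f' }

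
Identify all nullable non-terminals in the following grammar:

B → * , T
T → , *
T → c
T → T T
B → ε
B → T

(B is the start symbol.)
A non-terminal is nullable if it can derive ε (the empty string): either it has an ε-production, or it has a production whose right-hand side consists entirely of nullable non-terminals.

ε-productions: B → ε
So B is immediately nullable.
No further non-terminal can be added: every production for the remaining non-terminals contains a terminal or a non-nullable non-terminal.
Nullable = { 'B' }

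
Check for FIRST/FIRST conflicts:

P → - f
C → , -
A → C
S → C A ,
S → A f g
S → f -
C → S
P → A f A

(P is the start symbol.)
Yes. C → ',' '-' / C → S on { ',' }; S → C A ',' / S → A f g on { ',', 'f' }; S → C A ',' / S → f '-' on { 'f' }; S → A f g / S → f '-' on { 'f' }

A FIRST/FIRST conflict occurs when two productions N → α and N → β for the same non-terminal have FIRST(α) ∩ FIRST(β) ≠ ∅ (with ε ∈ FIRST of a nullable right-hand side, so two nullable alternatives also conflict).

FIRST sets of the non-terminals at (or reachable through a nullable prefix from) the front of some alternative:
  FIRST(A) = { ',', 'f' }
  FIRST(S) = { ',', 'f' }
  FIRST(C) = { ',', 'f' }

Productions for P:
  P → - f: FIRST = { '-' }
  P → A f A: FIRST = { ',', 'f' }
Productions for C:
  C → , -: FIRST = { ',' }
  C → S: FIRST = { ',', 'f' }
Productions for S:
  S → C A ,: FIRST = { ',', 'f' }
  S → A f g: FIRST = { ',', 'f' }
  S → f -: FIRST = { 'f' }
A has only one production, so no FIRST/FIRST conflict is possible there.

Conflict for C: C → , - and C → S
  Overlap: { ',' }
Conflict for S: S → C A , and S → A f g
  Overlap: { ',', 'f' }
Conflict for S: S → C A , and S → f -
  Overlap: { 'f' }
Conflict for S: S → A f g and S → f -
  Overlap: { 'f' }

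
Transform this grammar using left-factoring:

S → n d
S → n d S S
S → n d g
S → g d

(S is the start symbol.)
S → n d S'
S' → ε
S' → S S
S' → g
S → g d

Left-factoring transforms A → αβ₁ | αβ₂ into A → αA' and A' → β₁ | β₂
(α is the longest common prefix among the alternatives). Repeat until
no nonterminal has two alternatives with a common prefix.

Round 1: S has alternatives sharing prefix 'n d'. Introduce S': S → n d S'
  Add: S' → ε
  Add: S' → S S
  Add: S' → g

No remaining common prefixes — done.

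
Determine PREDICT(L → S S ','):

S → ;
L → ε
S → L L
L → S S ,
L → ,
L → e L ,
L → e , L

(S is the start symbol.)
PREDICT(L → S S ',') = (FIRST(RHS) \ {ε}) ∪ (FOLLOW(L) if ε ∈ FIRST(RHS), i.e. RHS ⇒* ε)
FIRST(S) = { ',', ';', 'e', ε }
FIRST(S S ',') = { ',', ';', 'e' }
ε ∉ FIRST(S S ','), so FOLLOW(L) is not added.
PREDICT(L → S S ',') = { ',', ';', 'e' }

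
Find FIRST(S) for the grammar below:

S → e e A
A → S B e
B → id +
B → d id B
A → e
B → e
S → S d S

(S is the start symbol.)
To compute FIRST(S), examine every production with S on the left-hand side, reading each right-hand side left to right until a non-nullable symbol is reached.

From S → e e A:
  - e is a terminal: add 'e' and stop
From S → S d S:
  - S is the symbol being defined: contributes nothing new
    S is not nullable, so stop

Collecting: FIRST(S) = { 'e' }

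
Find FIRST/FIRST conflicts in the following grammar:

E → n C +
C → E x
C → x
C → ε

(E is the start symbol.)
No FIRST/FIRST conflicts.

A FIRST/FIRST conflict occurs when two productions N → α and N → β for the same non-terminal have FIRST(α) ∩ FIRST(β) ≠ ∅ (with ε ∈ FIRST of a nullable right-hand side, so two nullable alternatives also conflict).

FIRST sets of the non-terminals at (or reachable through a nullable prefix from) the front of some alternative:
  FIRST(E) = { 'n' }

Productions for C:
  C → E x: FIRST = { 'n' }
  C → x: FIRST = { 'x' }
  C → ε: FIRST = { ε }
E has only one production, so no FIRST/FIRST conflict is possible there.

All alternatives of each non-terminal have pairwise disjoint FIRST sets.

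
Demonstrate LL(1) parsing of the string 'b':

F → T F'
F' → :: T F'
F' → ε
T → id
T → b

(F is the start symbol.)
Stack is shown with the top on the left.

Stack   Input  Action
---------------------
F $     b $    output F → T F'
T F' $  b $    output T → b
b F' $  b $    match 'b'
F' $    $      output F' → ε
$       $      accept

The string is accepted.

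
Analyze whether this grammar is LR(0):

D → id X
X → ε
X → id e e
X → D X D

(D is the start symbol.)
No. Shift-reduce conflict between [X → .] and [D → . id X]

Augment with D' → D and build the canonical LR(0) collection (I0 = CLOSURE({[D' → . D]}), then GOTO on every symbol after a dot until no new states appear). It has 10 states:
  I0: { [D → . id X], [D' → . D] }  — shift
  I1: { [D' → D .] }  — accept
  I2: { [D → . id X], [D → id . X], [X → . D X D], [X → . id e e], [X → .] }  — shift, reduce
  I3: { [D → . id X], [X → . D X D], [X → . id e e], [X → .], [X → D . X D] }  — shift, reduce
  I4: { [D → id X .] }  — reduce
  I5: { [D → . id X], [D → id . X], [X → . D X D], [X → . id e e], [X → .], [X → id . e e] }  — shift, reduce
  I6: { [X → id e . e] }  — shift
  I7: { [X → id e e .] }  — reduce
  I8: { [D → . id X], [X → D X . D] }  — shift
  I9: { [X → D X D .] }  — reduce

Conflict in state I2:
  Shift-reduce conflict between [X → .] and [D → . id X]
So the grammar is NOT LR(0).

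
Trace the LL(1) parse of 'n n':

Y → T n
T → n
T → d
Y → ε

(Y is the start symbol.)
LL(1) parsing maintains a stack (initially the start symbol over $) and the input. At each step: if the stack top is a terminal, match it against the current input token; if it is a non-terminal N, replace it with the RHS of M[N, lookahead] (the unique production whose predict set contains the lookahead).

Stack is shown with the top on the left.

Stack  Input  Action
--------------------
Y $    n n $  output Y → T n
T n $  n n $  output T → n
n n $  n n $  match 'n'
n $    n $    match 'n'
$      $      accept

The string is accepted.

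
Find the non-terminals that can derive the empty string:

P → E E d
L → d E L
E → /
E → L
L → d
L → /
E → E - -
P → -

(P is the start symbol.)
There are no ε-productions, so no non-terminal can derive ε.
No non-terminals are nullable.

Answer: None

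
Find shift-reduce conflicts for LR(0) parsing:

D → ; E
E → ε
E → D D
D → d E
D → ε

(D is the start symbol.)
Yes — I0: [D → .] vs [D → . ; E]; I1: [D → .] vs [D → . ; E]; I3: [D → .] vs [D → . ; E]; I4: [D → .] vs [D → . ; E]

Augment with D' → D and build the canonical LR(0) collection (I0 = CLOSURE({[D' → . D]}), then GOTO on every symbol after a dot until no new states appear). It has 8 states:
  I0: { [D → . ; E], [D → . d E], [D → .], [D' → . D] }  — shift, reduce
  I1: { [D → . ; E], [D → . d E], [D → .], [D → ; . E], [E → . D D], [E → .] }  — shift, 2 reduces
  I2: { [D' → D .] }  — accept
  I3: { [D → . ; E], [D → . d E], [D → .], [D → d . E], [E → . D D], [E → .] }  — shift, 2 reduces
  I4: { [D → . ; E], [D → . d E], [D → .], [E → D . D] }  — shift, reduce
  I5: { [D → d E .] }  — reduce
  I6: { [E → D D .] }  — reduce
  I7: { [D → ; E .] }  — reduce

I0 contains reduce item [D → .] and shift items [D → . ; E], [D → . d E] — shift-reduce conflict.
I1 contains reduce items [D → .], [E → .] and shift items [D → . ; E], [D → . d E] — shift-reduce conflict.
I3 contains reduce items [D → .], [E → .] and shift items [D → . ; E], [D → . d E] — shift-reduce conflict.
I4 contains reduce item [D → .] and shift items [D → . ; E], [D → . d E] — shift-reduce conflict.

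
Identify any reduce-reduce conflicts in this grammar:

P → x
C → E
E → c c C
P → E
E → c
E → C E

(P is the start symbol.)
Yes — I2: [C → E .] vs [P → E .]; I9: [C → E .] vs [E → C E .]

A reduce-reduce conflict occurs when an LR(0) state has two complete items [A → α .] and [B → β .] — both call for a reduction, and with no lookahead the parser cannot choose between them.

Augment with P' → P and build the canonical LR(0) collection (I0 = CLOSURE({[P' → . P]}), then GOTO on every symbol after a dot until no new states appear). It has 10 states:
  I0: { [C → . E], [E → . C E], [E → . c c C], [E → . c], [P → . E], [P → . x], [P' → . P] }  — shift
  I1: { [C → . E], [E → . C E], [E → . c c C], [E → . c], [E → C . E] }  — shift
  I2: { [C → E .], [P → E .] }  — 2 reduces
  I3: { [P' → P .] }  — accept
  I4: { [E → c . c C], [E → c .] }  — shift, reduce
  I5: { [P → x .] }  — reduce
  I6: { [C → . E], [E → . C E], [E → . c c C], [E → . c], [E → c c . C] }  — shift
  I7: { [C → . E], [E → . C E], [E → . c c C], [E → . c], [E → C . E], [E → c c C .] }  — shift, reduce
  I8: { [C → E .] }  — reduce
  I9: { [C → E .], [E → C E .] }  — 2 reduces

I2 contains complete items [C → E .], [P → E .] — reduce-reduce conflict.
I9 contains complete items [C → E .], [E → C E .] — reduce-reduce conflict.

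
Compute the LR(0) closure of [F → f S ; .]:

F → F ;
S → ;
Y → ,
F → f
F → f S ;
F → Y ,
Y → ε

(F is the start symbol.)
To compute CLOSURE, for each item [A → α.Bβ] where B is a non-terminal, add [B → .γ] for all productions B → γ; repeat for the newly added items until nothing changes.

Start with: [F → f S ; .]
The dot is at the end, so nothing is added.

CLOSURE = { [F → f S ; .] }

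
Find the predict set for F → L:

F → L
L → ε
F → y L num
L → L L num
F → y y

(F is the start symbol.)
{ $, 'num' }

PREDICT(F → L) = (FIRST(RHS) \ {ε}) ∪ (FOLLOW(F) if ε ∈ FIRST(RHS), i.e. RHS ⇒* ε)
FIRST(L) = { 'num', ε }
FIRST(L) = { 'num', ε }
ε ∈ FIRST(L) (the right-hand side is nullable), so add FOLLOW(F) = { $ }
PREDICT(F → L) = { $, 'num' }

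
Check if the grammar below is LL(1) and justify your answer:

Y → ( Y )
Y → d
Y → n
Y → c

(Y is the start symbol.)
Yes, the grammar is LL(1).

For Y:
  PREDICT(Y → '(' Y ')') = { '(' }
  PREDICT(Y → d) = { 'd' }
  PREDICT(Y → n) = { 'n' }
  PREDICT(Y → c) = { 'c' }

All predict sets are disjoint. The grammar IS LL(1).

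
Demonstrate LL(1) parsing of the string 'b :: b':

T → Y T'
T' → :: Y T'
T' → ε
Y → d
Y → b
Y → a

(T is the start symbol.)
Stack is shown with the top on the left.

Stack      Input     Action
---------------------------
T $        b :: b $  output T → Y T'
Y T' $     b :: b $  output Y → b
b T' $     b :: b $  match 'b'
T' $       :: b $    output T' → :: Y T'
:: Y T' $  :: b $    match '::'
Y T' $     b $       output Y → b
b T' $     b $       match 'b'
T' $       $         output T' → ε
$          $         accept

The string is accepted.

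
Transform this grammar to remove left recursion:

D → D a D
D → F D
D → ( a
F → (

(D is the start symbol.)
D → F D D'
D → ( a D'
D' → a D D'
D' → ε
F → (

D is directly left-recursive. The standard transformation for
  A → A α₁ | ... | A α_m | β₁ | ... | β_n
is
  A  → β₁ A' | ... | β_n A'
  A' → α₁ A' | ... | α_m A' | ε

D → F D becomes D → F D D'
D → ( a becomes D → ( a D'
D → D a D becomes D' → a D D'
Add D' → ε

Productions for other non-terminals are unchanged:
  F → (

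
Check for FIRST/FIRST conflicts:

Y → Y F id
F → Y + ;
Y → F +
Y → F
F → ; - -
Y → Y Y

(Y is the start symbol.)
Yes. Y → Y F id / Y → F '+' on { ';' }; Y → Y F id / Y → F on { ';' }; Y → Y F id / Y → Y Y on { ';' }; Y → F '+' / Y → F on { ';' }; Y → F '+' / Y → Y Y on { ';' }; Y → F / Y → Y Y on { ';' }; F → Y '+' ';' / F → ';' '-' '-' on { ';' }

FIRST sets of the non-terminals at (or reachable through a nullable prefix from) the front of some alternative:
  FIRST(Y) = { ';' }
  FIRST(F) = { ';' }

Productions for Y:
  Y → Y F id: FIRST = { ';' }
  Y → F +: FIRST = { ';' }
  Y → F: FIRST = { ';' }
  Y → Y Y: FIRST = { ';' }
Productions for F:
  F → Y + ;: FIRST = { ';' }
  F → ; - -: FIRST = { ';' }

Conflict for Y: Y → Y F id and Y → F +
  Overlap: { ';' }
Conflict for Y: Y → Y F id and Y → F
  Overlap: { ';' }
Conflict for Y: Y → Y F id and Y → Y Y
  Overlap: { ';' }
Conflict for Y: Y → F + and Y → F
  Overlap: { ';' }
Conflict for Y: Y → F + and Y → Y Y
  Overlap: { ';' }
Conflict for Y: Y → F and Y → Y Y
  Overlap: { ';' }
Conflict for F: F → Y + ; and F → ; - -
  Overlap: { ';' }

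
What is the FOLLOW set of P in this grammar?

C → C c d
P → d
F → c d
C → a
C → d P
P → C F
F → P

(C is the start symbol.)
In C → d P: P is at the end, add FOLLOW(C)
In F → P: P is at the end, add FOLLOW(F)

The FOLLOW sets referred to above (computed the same way, to a fixed point):
  FOLLOW(C) = { $, 'a', 'c', 'd' }
  FOLLOW(F) = { $, 'a', 'c', 'd' }

Taking the union: FOLLOW(P) = { $, 'a', 'c', 'd' }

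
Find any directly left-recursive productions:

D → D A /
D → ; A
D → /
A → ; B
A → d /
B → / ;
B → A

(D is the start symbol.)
Yes, D is left-recursive

Direct left recursion occurs when N → N α for some non-terminal N (the right-hand side begins with the left-hand side itself).

D → D A /: LEFT RECURSIVE (starts with D)
D → ; A: starts with ';'
D → /: starts with '/'
A → ; B: starts with ';'
A → d /: starts with d
B → / ;: starts with '/'
B → A: starts with A

The grammar has direct left recursion on: D.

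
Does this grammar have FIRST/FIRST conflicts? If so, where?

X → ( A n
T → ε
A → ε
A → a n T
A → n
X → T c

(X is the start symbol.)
A FIRST/FIRST conflict occurs when two productions N → α and N → β for the same non-terminal have FIRST(α) ∩ FIRST(β) ≠ ∅ (with ε ∈ FIRST of a nullable right-hand side, so two nullable alternatives also conflict).

FIRST sets of the non-terminals at (or reachable through a nullable prefix from) the front of some alternative:
  FIRST(T) = { ε }

Productions for X:
  X → ( A n: FIRST = { '(' }
  X → T c: FIRST = { 'c' }
Productions for A:
  A → ε: FIRST = { ε }
  A → a n T: FIRST = { 'a' }
  A → n: FIRST = { 'n' }
T has only one production, so no FIRST/FIRST conflict is possible there.

All alternatives of each non-terminal have pairwise disjoint FIRST sets.

Answer: No FIRST/FIRST conflicts.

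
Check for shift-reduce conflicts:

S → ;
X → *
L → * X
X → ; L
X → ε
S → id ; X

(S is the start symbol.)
Yes — I4: [X → .] vs [X → . *]; I8: [X → .] vs [X → . *]

A shift-reduce conflict occurs when an LR(0) state has both:
  - a complete (reduce) item [A → α .] (dot at the end), and
  - a shift item [B → β . c γ] (dot before a terminal).

Augment with S' → S and build the canonical LR(0) collection (I0 = CLOSURE({[S' → . S]}), then GOTO on every symbol after a dot until no new states appear). It has 11 states:
  I0: { [S → . ;], [S → . id ; X], [S' → . S] }  — shift
  I1: { [S → ; .] }  — reduce
  I2: { [S' → S .] }  — accept
  I3: { [S → id . ; X] }  — shift
  I4: { [S → id ; . X], [X → . *], [X → . ; L], [X → .] }  — shift, reduce
  I5: { [X → * .] }  — reduce
  I6: { [L → . * X], [X → ; . L] }  — shift
  I7: { [S → id ; X .] }  — reduce
  I8: { [L → * . X], [X → . *], [X → . ; L], [X → .] }  — shift, reduce
  I9: { [X → ; L .] }  — reduce
  I10: { [L → * X .] }  — reduce

I4 contains reduce item [X → .] and shift items [X → . *], [X → . ; L] — shift-reduce conflict.
I8 contains reduce item [X → .] and shift items [X → . *], [X → . ; L] — shift-reduce conflict.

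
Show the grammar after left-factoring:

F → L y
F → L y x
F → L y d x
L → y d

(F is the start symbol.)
Left-factoring transforms A → αβ₁ | αβ₂ into A → αA' and A' → β₁ | β₂
(α is the longest common prefix among the alternatives). Repeat until
no nonterminal has two alternatives with a common prefix.

Round 1: F has alternatives sharing prefix 'L y'. Introduce F': F → L y F'
  Add: F' → ε
  Add: F' → x
  Add: F' → d x

No remaining common prefixes — done.

Resulting grammar:
F → L y F'
F' → ε
F' → x
F' → d x
L → y d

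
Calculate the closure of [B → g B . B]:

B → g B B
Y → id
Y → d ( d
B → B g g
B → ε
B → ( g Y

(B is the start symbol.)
{ [B → . ( g Y], [B → . B g g], [B → . g B B], [B → .], [B → g B . B] }

Start with: [B → g B . B]
  [B → g B . B] has the dot before B: add [B → . g B B], [B → . B g g], [B → .], [B → . ( g Y]
No further items can be added.

CLOSURE = { [B → . ( g Y], [B → . B g g], [B → . g B B], [B → .], [B → g B . B] }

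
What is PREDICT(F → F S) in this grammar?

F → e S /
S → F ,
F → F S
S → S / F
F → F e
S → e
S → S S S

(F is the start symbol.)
PREDICT(F → F S) = (FIRST(RHS) \ {ε}) ∪ (FOLLOW(F) if ε ∈ FIRST(RHS), i.e. RHS ⇒* ε)
FIRST(F) = { 'e' }
FIRST(F S) = { 'e' }
ε ∉ FIRST(F S), so FOLLOW(F) is not added.
PREDICT(F → F S) = { 'e' }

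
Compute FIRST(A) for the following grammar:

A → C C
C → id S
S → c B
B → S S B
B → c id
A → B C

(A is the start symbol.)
{ 'c', 'id' }

To compute FIRST(A), examine every production with A on the left-hand side, reading each right-hand side left to right until a non-nullable symbol is reached.

FIRST sets of the other non-terminals involved (by the same procedure, iterated to a fixed point):
  FIRST(C) = { 'id' }
  FIRST(B) = { 'c' }

From A → C C:
  - C is a non-terminal: add FIRST(C) \ {ε} = { 'id' }
    C is not nullable, so stop
From A → B C:
  - B is a non-terminal: add FIRST(B) \ {ε} = { 'c' }
    B is not nullable, so stop

Collecting: FIRST(A) = { 'c', 'id' }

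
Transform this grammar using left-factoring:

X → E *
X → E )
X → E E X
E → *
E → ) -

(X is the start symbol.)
X → E X'
X' → *
X' → )
X' → E X
E → *
E → ) -

Left-factoring transforms A → αβ₁ | αβ₂ into A → αA' and A' → β₁ | β₂
(α is the longest common prefix among the alternatives). Repeat until
no nonterminal has two alternatives with a common prefix.

Round 1: X has alternatives sharing prefix 'E'. Introduce X': X → E X'
  Add: X' → *
  Add: X' → )
  Add: X' → E X

No remaining common prefixes — done.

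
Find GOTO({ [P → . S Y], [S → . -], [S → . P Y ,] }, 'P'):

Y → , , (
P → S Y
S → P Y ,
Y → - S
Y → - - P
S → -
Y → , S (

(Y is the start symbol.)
GOTO(I, 'P') = CLOSURE({ [A → αX.β] : [A → α.Xβ] ∈ I, X = 'P' })

Items with dot before 'P', with the dot advanced:
  [S → . P Y ,] → [S → P . Y ,]
Closure of the advanced items:
  [S → P . Y ,] has the dot before Y: add [Y → . , , (], [Y → . - S], [Y → . - - P], [Y → . , S (]

GOTO = { [S → P . Y ,], [Y → . , , (], [Y → . , S (], [Y → . - - P], [Y → . - S] }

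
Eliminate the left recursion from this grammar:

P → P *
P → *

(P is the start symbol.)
P → * P'
P' → * P'
P' → ε

P is directly left-recursive. The standard transformation for
  A → A α₁ | ... | A α_m | β₁ | ... | β_n
is
  A  → β₁ A' | ... | β_n A'
  A' → α₁ A' | ... | α_m A' | ε

P → * becomes P → * P'
P → P * becomes P' → * P'
Add P' → ε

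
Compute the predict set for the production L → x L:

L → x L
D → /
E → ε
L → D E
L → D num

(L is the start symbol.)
{ 'x' }

PREDICT(L → x L) = (FIRST(RHS) \ {ε}) ∪ (FOLLOW(L) if ε ∈ FIRST(RHS), i.e. RHS ⇒* ε)
FIRST(x L) = { 'x' }
ε ∉ FIRST(x L), so FOLLOW(L) is not added.
PREDICT(L → x L) = { 'x' }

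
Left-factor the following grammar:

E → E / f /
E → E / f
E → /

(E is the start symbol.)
E → E / f E'
E' → /
E' → ε
E → /

Left-factoring transforms A → αβ₁ | αβ₂ into A → αA' and A' → β₁ | β₂
(α is the longest common prefix among the alternatives). Repeat until
no nonterminal has two alternatives with a common prefix.

Round 1: E has alternatives sharing prefix 'E / f'. Introduce E': E → E / f E'
  Add: E' → /
  Add: E' → ε

No remaining common prefixes — done.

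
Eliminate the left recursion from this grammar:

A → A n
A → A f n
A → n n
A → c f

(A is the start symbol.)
A is directly left-recursive. The standard transformation for
  A → A α₁ | ... | A α_m | β₁ | ... | β_n
is
  A  → β₁ A' | ... | β_n A'
  A' → α₁ A' | ... | α_m A' | ε

A → n n becomes A → n n A'
A → c f becomes A → c f A'
A → A n becomes A' → n A'
A → A f n becomes A' → f n A'
Add A' → ε

Resulting grammar:
A → n n A'
A → c f A'
A' → n A'
A' → f n A'
A' → ε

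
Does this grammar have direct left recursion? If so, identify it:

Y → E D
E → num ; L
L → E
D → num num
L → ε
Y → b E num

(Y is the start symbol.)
No direct left recursion

Direct left recursion occurs when N → N α for some non-terminal N (the right-hand side begins with the left-hand side itself).

Y → E D: starts with E
E → num ; L: starts with num
L → E: starts with E
D → num num: starts with num
L → ε: starts with ε
Y → b E num: starts with b

No direct left recursion found.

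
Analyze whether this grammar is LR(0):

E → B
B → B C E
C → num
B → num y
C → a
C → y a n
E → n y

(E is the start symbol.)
A grammar is LR(0) if no state in the canonical LR(0) collection has:
  - both a shift item (dot before a terminal) and a complete item (shift-reduce conflict), or
  - two or more complete items (reduce-reduce conflict; the accept item [E' → E .] counts as a complete item here).

Augment with E' → E and build the canonical LR(0) collection (I0 = CLOSURE({[E' → . E]}), then GOTO on every symbol after a dot until no new states appear). It has 14 states:
  I0: { [B → . B C E], [B → . num y], [E → . B], [E → . n y], [E' → . E] }  — shift
  I1: { [B → B . C E], [C → . a], [C → . num], [C → . y a n], [E → B .] }  — shift, reduce
  I2: { [E' → E .] }  — accept
  I3: { [E → n . y] }  — shift
  I4: { [B → num . y] }  — shift
  I5: { [B → num y .] }  — reduce
  I6: { [E → n y .] }  — reduce
  I7: { [B → . B C E], [B → . num y], [B → B C . E], [E → . B], [E → . n y] }  — shift
  I8: { [C → a .] }  — reduce
  I9: { [C → num .] }  — reduce
  I10: { [C → y . a n] }  — shift
  I11: { [C → y a . n] }  — shift
  I12: { [C → y a n .] }  — reduce
  I13: { [B → B C E .] }  — reduce

Conflict in state I1:
  Shift-reduce conflict between [E → B .] and [C → . a]
So the grammar is NOT LR(0).

Answer: No. Shift-reduce conflict between [E → B .] and [C → . a]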